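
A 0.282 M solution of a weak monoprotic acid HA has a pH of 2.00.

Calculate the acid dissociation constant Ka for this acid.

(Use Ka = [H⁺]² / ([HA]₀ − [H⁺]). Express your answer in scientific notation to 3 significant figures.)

[H⁺] = 10^(−pH) = 10^(−2.00) = 1.000e-02 M. For HA ⇌ H⁺ + A⁻, Ka = [H⁺][A⁻]/[HA] = [H⁺]² / ([HA]₀ − [H⁺]) = (1.000e-02)² / (0.282 − 1.000e-02) = 3.68e-04.

K_a = 3.68e-04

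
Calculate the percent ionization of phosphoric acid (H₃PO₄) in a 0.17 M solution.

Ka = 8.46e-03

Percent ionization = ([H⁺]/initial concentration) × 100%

Using Ka equilibrium: x² + Ka×x - Ka×C = 0. Solving: [H⁺] = 3.3929e-02. Percent = (3.3929e-02/0.17) × 100

Percent ionization = 20%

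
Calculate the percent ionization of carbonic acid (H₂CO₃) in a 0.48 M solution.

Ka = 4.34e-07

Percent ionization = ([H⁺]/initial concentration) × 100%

Using Ka equilibrium: x² + Ka×x - Ka×C = 0. Solving: [H⁺] = 4.5620e-04. Percent = (4.5620e-04/0.48) × 100

Percent ionization = 0.095%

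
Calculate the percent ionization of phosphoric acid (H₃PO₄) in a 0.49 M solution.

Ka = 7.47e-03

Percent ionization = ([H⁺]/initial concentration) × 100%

Using Ka equilibrium: x² + Ka×x - Ka×C = 0. Solving: [H⁺] = 5.6881e-02. Percent = (5.6881e-02/0.49) × 100

Percent ionization = 11.6%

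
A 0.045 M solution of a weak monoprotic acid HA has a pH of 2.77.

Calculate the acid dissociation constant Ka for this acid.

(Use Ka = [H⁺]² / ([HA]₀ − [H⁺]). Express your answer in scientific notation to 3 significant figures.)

[H⁺] = 10^(−pH) = 10^(−2.77) = 1.698e-03 M. For HA ⇌ H⁺ + A⁻, Ka = [H⁺][A⁻]/[HA] = [H⁺]² / ([HA]₀ − [H⁺]) = (1.698e-03)² / (0.045 − 1.698e-03) = 6.66e-05.

K_a = 6.66e-05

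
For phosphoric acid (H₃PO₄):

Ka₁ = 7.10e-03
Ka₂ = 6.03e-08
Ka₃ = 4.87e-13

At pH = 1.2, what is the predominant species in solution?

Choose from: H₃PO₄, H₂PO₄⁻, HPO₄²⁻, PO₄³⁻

pKa₁ = 2.15, pKa₂ = 7.22, pKa₃ = 12.31. For a polyprotic acid the predominant species crosses at each pKa: below pKa_n the protonated form dominates, above it the deprotonated form does. At pH = 1.2, the predominant species is H₃PO₄.

H₃PO₄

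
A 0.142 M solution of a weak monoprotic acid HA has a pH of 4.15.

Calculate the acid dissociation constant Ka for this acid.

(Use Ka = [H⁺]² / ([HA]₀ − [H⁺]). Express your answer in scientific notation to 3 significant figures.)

[H⁺] = 10^(−pH) = 10^(−4.15) = 7.079e-05 M. For HA ⇌ H⁺ + A⁻, Ka = [H⁺][A⁻]/[HA] = [H⁺]² / ([HA]₀ − [H⁺]) = (7.079e-05)² / (0.142 − 7.079e-05) = 3.53e-08.

K_a = 3.53e-08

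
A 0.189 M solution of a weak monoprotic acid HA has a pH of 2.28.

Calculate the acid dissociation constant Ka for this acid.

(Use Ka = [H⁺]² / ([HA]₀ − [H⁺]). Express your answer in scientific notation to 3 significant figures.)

[H⁺] = 10^(−pH) = 10^(−2.28) = 5.248e-03 M. For HA ⇌ H⁺ + A⁻, Ka = [H⁺][A⁻]/[HA] = [H⁺]² / ([HA]₀ − [H⁺]) = (5.248e-03)² / (0.189 − 5.248e-03) = 1.50e-04.

K_a = 1.50e-04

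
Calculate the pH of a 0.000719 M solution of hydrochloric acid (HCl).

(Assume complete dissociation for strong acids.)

[H⁺] = 0.000719 M for strong acid. pH = -log[H⁺] = -log(0.000719)

pH = 3.14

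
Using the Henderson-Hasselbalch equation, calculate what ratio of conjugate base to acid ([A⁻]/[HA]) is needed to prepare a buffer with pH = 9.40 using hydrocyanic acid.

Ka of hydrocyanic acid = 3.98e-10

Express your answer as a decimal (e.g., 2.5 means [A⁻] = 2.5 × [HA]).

pKa = -log(3.98e-10) = 9.4001. pH = pKa + log([A⁻]/[HA]), so log([A⁻]/[HA]) = pH − pKa = 9.40 − 9.4001 = -0.0001. [A⁻]/[HA] = 10^(-0.0001) = 1.00

[A⁻]/[HA] = 1.00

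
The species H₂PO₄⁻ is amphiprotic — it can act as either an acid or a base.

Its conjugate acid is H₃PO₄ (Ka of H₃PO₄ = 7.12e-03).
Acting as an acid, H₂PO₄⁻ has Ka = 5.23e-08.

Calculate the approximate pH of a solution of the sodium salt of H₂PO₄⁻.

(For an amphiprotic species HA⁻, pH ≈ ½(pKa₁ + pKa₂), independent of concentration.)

pKa₁ = -log(7.12e-03) = 2.15; pKa₂ = -log(5.23e-08) = 7.28. For an amphiprotic species, pH ≈ ½(pKa₁ + pKa₂) = ½(2.15 + 7.28) = 4.71.

pH = 4.71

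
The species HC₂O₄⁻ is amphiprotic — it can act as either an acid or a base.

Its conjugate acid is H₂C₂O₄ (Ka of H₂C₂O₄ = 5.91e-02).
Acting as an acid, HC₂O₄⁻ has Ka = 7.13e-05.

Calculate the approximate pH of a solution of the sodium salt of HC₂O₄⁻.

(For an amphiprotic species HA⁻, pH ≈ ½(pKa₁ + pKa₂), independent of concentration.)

pKa₁ = -log(5.91e-02) = 1.23; pKa₂ = -log(7.13e-05) = 4.15. For an amphiprotic species, pH ≈ ½(pKa₁ + pKa₂) = ½(1.23 + 4.15) = 2.69.

pH = 2.69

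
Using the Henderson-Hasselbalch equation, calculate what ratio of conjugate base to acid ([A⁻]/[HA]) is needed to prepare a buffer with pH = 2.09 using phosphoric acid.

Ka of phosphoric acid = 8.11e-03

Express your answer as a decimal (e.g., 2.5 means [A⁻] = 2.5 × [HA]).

pKa = -log(8.11e-03) = 2.0910. pH = pKa + log([A⁻]/[HA]), so log([A⁻]/[HA]) = pH − pKa = 2.09 − 2.0910 = -0.0010. [A⁻]/[HA] = 10^(-0.0010) = 0.998

[A⁻]/[HA] = 0.998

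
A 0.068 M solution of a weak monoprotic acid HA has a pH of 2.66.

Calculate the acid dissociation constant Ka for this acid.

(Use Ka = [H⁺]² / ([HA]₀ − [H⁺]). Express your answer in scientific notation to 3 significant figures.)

[H⁺] = 10^(−pH) = 10^(−2.66) = 2.188e-03 M. For HA ⇌ H⁺ + A⁻, Ka = [H⁺][A⁻]/[HA] = [H⁺]² / ([HA]₀ − [H⁺]) = (2.188e-03)² / (0.068 − 2.188e-03) = 7.27e-05.

K_a = 7.27e-05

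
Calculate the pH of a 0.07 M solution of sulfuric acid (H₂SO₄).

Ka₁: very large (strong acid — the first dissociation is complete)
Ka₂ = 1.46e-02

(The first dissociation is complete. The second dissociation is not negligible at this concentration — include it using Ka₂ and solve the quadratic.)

First dissociation is complete: [H⁺]₀ = [HSO₄⁻]₀ = C = 0.07 M. Second dissociation HSO₄⁻ ⇌ H⁺ + SO₄²⁻: let x = [SO₄²⁻]. Ka₂ = (C + x)·x / (C − x) = 1.46e-02 → x² + (C + Ka₂)·x − Ka₂·C = 0 → x² + 0.08460·x − 1.022e-03 = 0. x = (−0.08460 + √(0.08460² + 4 × 1.022e-03)) / 2 = 1.0722e-02 M. [H⁺] = C + x = 0.07 + 1.0722e-02 = 8.0722e-02 M. pH = -log(8.0722e-02) = 1.09.

pH = 1.09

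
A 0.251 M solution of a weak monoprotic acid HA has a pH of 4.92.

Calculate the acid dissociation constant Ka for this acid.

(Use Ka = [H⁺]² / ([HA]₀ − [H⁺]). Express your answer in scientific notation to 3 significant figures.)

[H⁺] = 10^(−pH) = 10^(−4.92) = 1.202e-05 M. For HA ⇌ H⁺ + A⁻, Ka = [H⁺][A⁻]/[HA] = [H⁺]² / ([HA]₀ − [H⁺]) = (1.202e-05)² / (0.251 − 1.202e-05) = 5.76e-10.

K_a = 5.76e-10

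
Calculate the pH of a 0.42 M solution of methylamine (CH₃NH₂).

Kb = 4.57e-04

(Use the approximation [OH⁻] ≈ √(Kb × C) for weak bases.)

[OH⁻] = √(Kb × C) = √(4.57e-04 × 0.42) = 1.3854e-02. pOH = 1.86, pH = 14 - pOH

pH = 12.14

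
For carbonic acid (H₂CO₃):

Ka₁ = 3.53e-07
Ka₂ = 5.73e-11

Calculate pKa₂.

pKa₂ = -log(Ka₂) = -log(5.73e-11) = 10.24.

pK_{a2} = 10.24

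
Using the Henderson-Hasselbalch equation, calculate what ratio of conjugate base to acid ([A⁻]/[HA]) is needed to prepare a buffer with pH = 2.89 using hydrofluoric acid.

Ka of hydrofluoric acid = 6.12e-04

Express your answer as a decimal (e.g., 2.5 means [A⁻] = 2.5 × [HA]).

pKa = -log(6.12e-04) = 3.2132. pH = pKa + log([A⁻]/[HA]), so log([A⁻]/[HA]) = pH − pKa = 2.89 − 3.2132 = -0.3232. [A⁻]/[HA] = 10^(-0.3232) = 0.475

[A⁻]/[HA] = 0.475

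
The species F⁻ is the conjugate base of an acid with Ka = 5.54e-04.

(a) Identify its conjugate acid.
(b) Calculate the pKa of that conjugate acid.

(a) The conjugate acid is formed by adding one H⁺ to F⁻, giving HF. (b) pKa = -log(Ka) = -log(5.54e-04) = 3.26.

Conjugate acid: HF; pK_a = 3.26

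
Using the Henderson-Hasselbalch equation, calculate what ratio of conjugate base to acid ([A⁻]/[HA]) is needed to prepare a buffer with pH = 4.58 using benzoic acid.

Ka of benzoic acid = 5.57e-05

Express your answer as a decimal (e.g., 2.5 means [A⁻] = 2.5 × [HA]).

pKa = -log(5.57e-05) = 4.2541. pH = pKa + log([A⁻]/[HA]), so log([A⁻]/[HA]) = pH − pKa = 4.58 − 4.2541 = 0.3259. [A⁻]/[HA] = 10^(0.3259) = 2.12

[A⁻]/[HA] = 2.12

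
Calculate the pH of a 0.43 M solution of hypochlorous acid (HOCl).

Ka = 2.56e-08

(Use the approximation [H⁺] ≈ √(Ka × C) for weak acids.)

[H⁺] = √(Ka × C) = √(2.56e-08 × 0.43) = 1.0492e-04. pH = -log(1.0492e-04)

pH = 3.98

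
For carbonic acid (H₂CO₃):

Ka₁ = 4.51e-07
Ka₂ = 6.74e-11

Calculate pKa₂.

pKa₂ = -log(Ka₂) = -log(6.74e-11) = 10.17.

pK_{a2} = 10.17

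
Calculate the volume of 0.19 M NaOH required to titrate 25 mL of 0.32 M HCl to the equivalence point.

At equivalence: moles acid = moles base. moles HCl = 0.32 × 25/1000 = 0.008 mol. V_base = moles / 0.19 × 1000 = 42.1 mL.

V_{base} = 42.1 mL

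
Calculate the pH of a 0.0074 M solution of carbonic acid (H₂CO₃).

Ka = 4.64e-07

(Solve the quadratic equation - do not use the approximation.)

x² + Ka×x - Ka×C = 0. Using quadratic formula: [H⁺] = 5.8365e-05

pH = 4.23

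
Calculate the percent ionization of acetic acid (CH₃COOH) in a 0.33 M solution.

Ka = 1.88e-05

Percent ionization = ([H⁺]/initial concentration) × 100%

Using Ka equilibrium: x² + Ka×x - Ka×C = 0. Solving: [H⁺] = 2.4814e-03. Percent = (2.4814e-03/0.33) × 100

Percent ionization = 0.752%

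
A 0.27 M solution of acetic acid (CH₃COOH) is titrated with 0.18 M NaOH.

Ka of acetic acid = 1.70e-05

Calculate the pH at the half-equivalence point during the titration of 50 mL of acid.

At half-equivalence [HA] = [A⁻], so Henderson-Hasselbalch gives pH = pKa = -log(1.70e-05) = 4.77.

pH = pKa = 4.77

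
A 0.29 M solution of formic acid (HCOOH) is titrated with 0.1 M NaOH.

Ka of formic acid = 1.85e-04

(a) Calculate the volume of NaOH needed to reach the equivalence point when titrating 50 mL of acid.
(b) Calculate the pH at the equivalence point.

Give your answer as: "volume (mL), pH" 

moles acid = 0.29 × 50/1000 = 0.0145 mol; V_base = moles/0.1 × 1000 = 145.0 mL. At equivalence only the conjugate base is present: [A⁻] = 0.0145/0.195 = 7.4359e-02 M. Kb = Kw/Ka = 5.41e-11; [OH⁻] = √(Kb × [A⁻]) = 2.0048e-06; pOH = 5.70; pH = 14 - pOH = 8.30.

V = 145.0 mL, pH = 8.30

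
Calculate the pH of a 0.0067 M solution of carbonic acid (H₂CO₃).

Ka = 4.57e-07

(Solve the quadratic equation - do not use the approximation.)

x² + Ka×x - Ka×C = 0. Using quadratic formula: [H⁺] = 5.5106e-05

pH = 4.26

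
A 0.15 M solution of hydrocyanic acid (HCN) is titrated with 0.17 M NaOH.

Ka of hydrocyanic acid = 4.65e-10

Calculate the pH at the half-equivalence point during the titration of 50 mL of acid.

At half-equivalence [HA] = [A⁻], so Henderson-Hasselbalch gives pH = pKa = -log(4.65e-10) = 9.33.

pH = pKa = 9.33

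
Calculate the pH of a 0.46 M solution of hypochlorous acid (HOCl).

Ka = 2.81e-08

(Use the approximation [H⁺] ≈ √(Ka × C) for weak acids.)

[H⁺] = √(Ka × C) = √(2.81e-08 × 0.46) = 1.1369e-04. pH = -log(1.1369e-04)

pH = 3.94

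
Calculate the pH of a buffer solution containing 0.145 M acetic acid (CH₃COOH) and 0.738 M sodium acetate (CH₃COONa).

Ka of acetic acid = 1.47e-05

pKa = -log(1.47e-05) = 4.83. pH = pKa + log([A⁻]/[HA]) = 4.83 + log(0.738/0.145)

pH = 5.54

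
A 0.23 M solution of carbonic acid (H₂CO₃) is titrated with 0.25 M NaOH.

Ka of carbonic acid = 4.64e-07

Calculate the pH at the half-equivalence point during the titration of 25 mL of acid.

At half-equivalence [HA] = [A⁻], so Henderson-Hasselbalch gives pH = pKa = -log(4.64e-07) = 6.33.

pH = pKa = 6.33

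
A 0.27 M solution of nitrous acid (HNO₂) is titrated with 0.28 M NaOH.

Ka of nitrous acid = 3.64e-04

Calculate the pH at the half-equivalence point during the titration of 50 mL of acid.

At half-equivalence [HA] = [A⁻], so Henderson-Hasselbalch gives pH = pKa = -log(3.64e-04) = 3.44.

pH = pKa = 3.44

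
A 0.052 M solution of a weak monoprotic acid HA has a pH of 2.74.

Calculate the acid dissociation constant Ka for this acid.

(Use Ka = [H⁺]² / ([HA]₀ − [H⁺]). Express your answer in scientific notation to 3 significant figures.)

[H⁺] = 10^(−pH) = 10^(−2.74) = 1.820e-03 M. For HA ⇌ H⁺ + A⁻, Ka = [H⁺][A⁻]/[HA] = [H⁺]² / ([HA]₀ − [H⁺]) = (1.820e-03)² / (0.052 − 1.820e-03) = 6.60e-05.

K_a = 6.60e-05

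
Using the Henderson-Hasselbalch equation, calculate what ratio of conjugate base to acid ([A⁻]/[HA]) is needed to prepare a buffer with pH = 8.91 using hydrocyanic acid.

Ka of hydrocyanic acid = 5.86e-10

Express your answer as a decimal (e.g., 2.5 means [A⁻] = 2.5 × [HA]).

pKa = -log(5.86e-10) = 9.2321. pH = pKa + log([A⁻]/[HA]), so log([A⁻]/[HA]) = pH − pKa = 8.91 − 9.2321 = -0.3221. [A⁻]/[HA] = 10^(-0.3221) = 0.476

[A⁻]/[HA] = 0.476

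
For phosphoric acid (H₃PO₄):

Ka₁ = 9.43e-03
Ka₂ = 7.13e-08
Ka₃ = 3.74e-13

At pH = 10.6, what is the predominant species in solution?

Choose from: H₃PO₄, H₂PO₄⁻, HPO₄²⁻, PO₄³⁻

pKa₁ = 2.03, pKa₂ = 7.15, pKa₃ = 12.43. For a polyprotic acid the predominant species crosses at each pKa: below pKa_n the protonated form dominates, above it the deprotonated form does. At pH = 10.6, the predominant species is HPO₄²⁻.

HPO₄²⁻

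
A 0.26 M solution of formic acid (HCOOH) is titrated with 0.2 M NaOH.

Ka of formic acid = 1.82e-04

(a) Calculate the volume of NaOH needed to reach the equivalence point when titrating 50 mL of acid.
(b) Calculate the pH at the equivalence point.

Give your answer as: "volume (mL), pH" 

moles acid = 0.26 × 50/1000 = 0.013 mol; V_base = moles/0.2 × 1000 = 65.0 mL. At equivalence only the conjugate base is present: [A⁻] = 0.013/0.115 = 1.1304e-01 M. Kb = Kw/Ka = 5.49e-11; [OH⁻] = √(Kb × [A⁻]) = 2.4922e-06; pOH = 5.60; pH = 14 - pOH = 8.40.

V = 65.0 mL, pH = 8.40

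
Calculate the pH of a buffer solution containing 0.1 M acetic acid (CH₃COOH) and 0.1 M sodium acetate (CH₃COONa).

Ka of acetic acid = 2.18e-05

pKa = -log(2.18e-05) = 4.66. pH = pKa + log([A⁻]/[HA]) = 4.66 + log(0.1/0.1)

pH = 4.66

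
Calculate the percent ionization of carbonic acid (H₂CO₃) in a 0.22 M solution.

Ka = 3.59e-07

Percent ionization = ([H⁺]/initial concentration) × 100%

Using Ka equilibrium: x² + Ka×x - Ka×C = 0. Solving: [H⁺] = 2.8085e-04. Percent = (2.8085e-04/0.22) × 100

Percent ionization = 0.128%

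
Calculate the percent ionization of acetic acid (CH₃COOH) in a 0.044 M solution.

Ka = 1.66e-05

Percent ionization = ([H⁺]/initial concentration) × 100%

Using Ka equilibrium: x² + Ka×x - Ka×C = 0. Solving: [H⁺] = 8.4637e-04. Percent = (8.4637e-04/0.044) × 100

Percent ionization = 1.92%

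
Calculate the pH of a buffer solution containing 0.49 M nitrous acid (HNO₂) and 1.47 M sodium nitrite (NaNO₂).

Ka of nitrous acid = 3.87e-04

pKa = -log(3.87e-04) = 3.41. pH = pKa + log([A⁻]/[HA]) = 3.41 + log(1.47/0.49)

pH = 3.89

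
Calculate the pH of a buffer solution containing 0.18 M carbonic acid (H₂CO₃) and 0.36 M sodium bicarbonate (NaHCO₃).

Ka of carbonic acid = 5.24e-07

pKa = -log(5.24e-07) = 6.28. pH = pKa + log([A⁻]/[HA]) = 6.28 + log(0.36/0.18)

pH = 6.58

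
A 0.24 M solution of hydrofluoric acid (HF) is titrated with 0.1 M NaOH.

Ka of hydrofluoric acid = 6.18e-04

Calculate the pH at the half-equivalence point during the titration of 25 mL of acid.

At half-equivalence [HA] = [A⁻], so Henderson-Hasselbalch gives pH = pKa = -log(6.18e-04) = 3.21.

pH = pKa = 3.21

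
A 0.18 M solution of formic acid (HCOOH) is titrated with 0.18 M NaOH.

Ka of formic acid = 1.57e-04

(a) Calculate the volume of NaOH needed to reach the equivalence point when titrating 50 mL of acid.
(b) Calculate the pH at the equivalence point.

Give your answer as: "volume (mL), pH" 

moles acid = 0.18 × 50/1000 = 0.009 mol; V_base = moles/0.18 × 1000 = 50.0 mL. At equivalence only the conjugate base is present: [A⁻] = 0.009/0.100 = 9.0000e-02 M. Kb = Kw/Ka = 6.37e-11; [OH⁻] = √(Kb × [A⁻]) = 2.3943e-06; pOH = 5.62; pH = 14 - pOH = 8.38.

V = 50.0 mL, pH = 8.38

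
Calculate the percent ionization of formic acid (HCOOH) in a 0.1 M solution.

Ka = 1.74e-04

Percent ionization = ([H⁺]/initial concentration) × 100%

Using Ka equilibrium: x² + Ka×x - Ka×C = 0. Solving: [H⁺] = 4.0852e-03. Percent = (4.0852e-03/0.1) × 100

Percent ionization = 4.09%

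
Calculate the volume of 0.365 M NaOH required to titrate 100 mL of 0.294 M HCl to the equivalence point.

At equivalence: moles acid = moles base. moles HCl = 0.294 × 100/1000 = 0.0294 mol. V_base = moles / 0.365 × 1000 = 80.5 mL.

V_{base} = 80.5 mL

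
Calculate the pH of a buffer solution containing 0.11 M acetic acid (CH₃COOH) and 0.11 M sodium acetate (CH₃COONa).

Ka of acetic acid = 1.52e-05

pKa = -log(1.52e-05) = 4.82. pH = pKa + log([A⁻]/[HA]) = 4.82 + log(0.11/0.11)

pH = 4.82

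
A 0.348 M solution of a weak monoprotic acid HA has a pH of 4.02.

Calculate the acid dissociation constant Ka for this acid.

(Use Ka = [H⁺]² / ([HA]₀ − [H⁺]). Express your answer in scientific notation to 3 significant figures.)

[H⁺] = 10^(−pH) = 10^(−4.02) = 9.550e-05 M. For HA ⇌ H⁺ + A⁻, Ka = [H⁺][A⁻]/[HA] = [H⁺]² / ([HA]₀ − [H⁺]) = (9.550e-05)² / (0.348 − 9.550e-05) = 2.62e-08.

K_a = 2.62e-08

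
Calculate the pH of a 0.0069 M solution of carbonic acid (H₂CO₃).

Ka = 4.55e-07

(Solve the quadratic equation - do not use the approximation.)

x² + Ka×x - Ka×C = 0. Using quadratic formula: [H⁺] = 5.5804e-05

pH = 4.25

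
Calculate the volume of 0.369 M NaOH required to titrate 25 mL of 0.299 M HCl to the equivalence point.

At equivalence: moles acid = moles base. moles HCl = 0.299 × 25/1000 = 0.007475 mol. V_base = moles / 0.369 × 1000 = 20.3 mL.

V_{base} = 20.3 mL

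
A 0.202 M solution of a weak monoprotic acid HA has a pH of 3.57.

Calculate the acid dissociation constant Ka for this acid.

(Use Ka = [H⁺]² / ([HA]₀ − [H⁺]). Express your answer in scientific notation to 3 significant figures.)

[H⁺] = 10^(−pH) = 10^(−3.57) = 2.692e-04 M. For HA ⇌ H⁺ + A⁻, Ka = [H⁺][A⁻]/[HA] = [H⁺]² / ([HA]₀ − [H⁺]) = (2.692e-04)² / (0.202 − 2.692e-04) = 3.59e-07.

K_a = 3.59e-07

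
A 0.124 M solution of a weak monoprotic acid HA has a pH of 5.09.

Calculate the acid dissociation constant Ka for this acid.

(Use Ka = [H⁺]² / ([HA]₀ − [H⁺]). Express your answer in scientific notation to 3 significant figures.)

[H⁺] = 10^(−pH) = 10^(−5.09) = 8.128e-06 M. For HA ⇌ H⁺ + A⁻, Ka = [H⁺][A⁻]/[HA] = [H⁺]² / ([HA]₀ − [H⁺]) = (8.128e-06)² / (0.124 − 8.128e-06) = 5.33e-10.

K_a = 5.33e-10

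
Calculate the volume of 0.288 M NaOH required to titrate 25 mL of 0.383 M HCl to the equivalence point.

At equivalence: moles acid = moles base. moles HCl = 0.383 × 25/1000 = 0.009575 mol. V_base = moles / 0.288 × 1000 = 33.2 mL.

V_{base} = 33.2 mL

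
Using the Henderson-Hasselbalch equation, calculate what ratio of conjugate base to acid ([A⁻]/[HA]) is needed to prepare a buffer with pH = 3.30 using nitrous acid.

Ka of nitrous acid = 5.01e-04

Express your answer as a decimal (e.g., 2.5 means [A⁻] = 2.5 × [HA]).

pKa = -log(5.01e-04) = 3.3002. pH = pKa + log([A⁻]/[HA]), so log([A⁻]/[HA]) = pH − pKa = 3.30 − 3.3002 = -0.0002. [A⁻]/[HA] = 10^(-0.0002) = 1.00

[A⁻]/[HA] = 1.00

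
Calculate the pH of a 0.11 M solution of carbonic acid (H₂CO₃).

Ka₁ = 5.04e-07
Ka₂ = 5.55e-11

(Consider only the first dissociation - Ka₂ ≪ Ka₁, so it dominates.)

First dissociation dominates. From Ka₁ = [H⁺][HA⁻]/[H₂A], x² + Ka₁·x − Ka₁·C = 0 with C = 0.11 M and Ka₁ = 5.04e-07. Solving: [H⁺] = (−Ka₁ + √(Ka₁² + 4·Ka₁·C)) / 2 = 2.3521e-04 M. pH = -log(2.3521e-04) = 3.63.

pH = 3.63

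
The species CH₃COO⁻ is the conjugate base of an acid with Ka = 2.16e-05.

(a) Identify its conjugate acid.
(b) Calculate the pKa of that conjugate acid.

(a) The conjugate acid is formed by adding one H⁺ to CH₃COO⁻, giving CH₃COOH. (b) pKa = -log(Ka) = -log(2.16e-05) = 4.67.

Conjugate acid: CH₃COOH; pK_a = 4.67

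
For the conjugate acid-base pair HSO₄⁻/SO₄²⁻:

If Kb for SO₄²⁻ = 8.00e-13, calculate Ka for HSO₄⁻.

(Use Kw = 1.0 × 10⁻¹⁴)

For a conjugate pair Ka × Kb = Kw, so Ka = Kw/Kb = 1.0 × 10⁻¹⁴ / 8.00e-13 = 1.25e-02.

K_a = 1.25e-02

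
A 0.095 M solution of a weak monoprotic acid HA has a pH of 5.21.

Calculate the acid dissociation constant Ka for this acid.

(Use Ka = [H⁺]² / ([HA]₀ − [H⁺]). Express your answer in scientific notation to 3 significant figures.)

[H⁺] = 10^(−pH) = 10^(−5.21) = 6.166e-06 M. For HA ⇌ H⁺ + A⁻, Ka = [H⁺][A⁻]/[HA] = [H⁺]² / ([HA]₀ − [H⁺]) = (6.166e-06)² / (0.095 − 6.166e-06) = 4.00e-10.

K_a = 4.00e-10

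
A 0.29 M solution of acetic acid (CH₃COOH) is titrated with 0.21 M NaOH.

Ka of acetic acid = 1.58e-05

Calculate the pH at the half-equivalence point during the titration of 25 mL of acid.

At half-equivalence [HA] = [A⁻], so Henderson-Hasselbalch gives pH = pKa = -log(1.58e-05) = 4.80.

pH = pKa = 4.80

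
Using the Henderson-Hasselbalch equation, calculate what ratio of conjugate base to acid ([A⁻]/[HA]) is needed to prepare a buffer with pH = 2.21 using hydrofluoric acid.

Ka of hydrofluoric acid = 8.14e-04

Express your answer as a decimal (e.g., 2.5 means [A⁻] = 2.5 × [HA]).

pKa = -log(8.14e-04) = 3.0894. pH = pKa + log([A⁻]/[HA]), so log([A⁻]/[HA]) = pH − pKa = 2.21 − 3.0894 = -0.8794. [A⁻]/[HA] = 10^(-0.8794) = 0.132

[A⁻]/[HA] = 0.132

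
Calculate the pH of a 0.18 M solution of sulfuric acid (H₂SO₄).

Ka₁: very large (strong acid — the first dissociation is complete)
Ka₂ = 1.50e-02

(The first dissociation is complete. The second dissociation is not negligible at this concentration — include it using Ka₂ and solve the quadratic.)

First dissociation is complete: [H⁺]₀ = [HSO₄⁻]₀ = C = 0.18 M. Second dissociation HSO₄⁻ ⇌ H⁺ + SO₄²⁻: let x = [SO₄²⁻]. Ka₂ = (C + x)·x / (C − x) = 1.50e-02 → x² + (C + Ka₂)·x − Ka₂·C = 0 → x² + 0.19500·x − 2.700e-03 = 0. x = (−0.19500 + √(0.19500² + 4 × 2.700e-03)) / 2 = 1.2982e-02 M. [H⁺] = C + x = 0.18 + 1.2982e-02 = 1.9298e-01 M. pH = -log(1.9298e-01) = 0.71.

pH = 0.71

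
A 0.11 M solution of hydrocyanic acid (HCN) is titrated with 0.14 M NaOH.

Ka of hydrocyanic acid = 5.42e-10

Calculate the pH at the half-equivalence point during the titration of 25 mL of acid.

At half-equivalence [HA] = [A⁻], so Henderson-Hasselbalch gives pH = pKa = -log(5.42e-10) = 9.27.

pH = pKa = 9.27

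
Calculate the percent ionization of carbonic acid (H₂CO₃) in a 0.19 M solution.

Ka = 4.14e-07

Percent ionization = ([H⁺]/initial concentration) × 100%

Using Ka equilibrium: x² + Ka×x - Ka×C = 0. Solving: [H⁺] = 2.8026e-04. Percent = (2.8026e-04/0.19) × 100

Percent ionization = 0.148%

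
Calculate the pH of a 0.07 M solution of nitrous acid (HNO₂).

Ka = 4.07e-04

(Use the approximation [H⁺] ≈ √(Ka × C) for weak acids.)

[H⁺] = √(Ka × C) = √(4.07e-04 × 0.07) = 5.3376e-03. pH = -log(5.3376e-03)

pH = 2.27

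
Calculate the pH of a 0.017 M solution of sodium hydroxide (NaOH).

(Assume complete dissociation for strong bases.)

[OH⁻] = 0.017 M for strong base. pOH = -log[OH⁻] = 1.77, pH = 14 - pOH

pH = 12.23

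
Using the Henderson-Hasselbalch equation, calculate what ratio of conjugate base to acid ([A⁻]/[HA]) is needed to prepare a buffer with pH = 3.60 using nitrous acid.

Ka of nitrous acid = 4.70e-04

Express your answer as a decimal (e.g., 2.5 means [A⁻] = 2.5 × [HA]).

pKa = -log(4.70e-04) = 3.3279. pH = pKa + log([A⁻]/[HA]), so log([A⁻]/[HA]) = pH − pKa = 3.60 − 3.3279 = 0.2721. [A⁻]/[HA] = 10^(0.2721) = 1.87

[A⁻]/[HA] = 1.87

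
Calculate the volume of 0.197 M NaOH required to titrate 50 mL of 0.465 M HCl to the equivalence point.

At equivalence: moles acid = moles base. moles HCl = 0.465 × 50/1000 = 0.02325 mol. V_base = moles / 0.197 × 1000 = 118.0 mL.

V_{base} = 118.0 mL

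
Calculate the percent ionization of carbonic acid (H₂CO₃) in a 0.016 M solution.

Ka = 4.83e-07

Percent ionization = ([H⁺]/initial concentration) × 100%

Using Ka equilibrium: x² + Ka×x - Ka×C = 0. Solving: [H⁺] = 8.7668e-05. Percent = (8.7668e-05/0.016) × 100

Percent ionization = 0.548%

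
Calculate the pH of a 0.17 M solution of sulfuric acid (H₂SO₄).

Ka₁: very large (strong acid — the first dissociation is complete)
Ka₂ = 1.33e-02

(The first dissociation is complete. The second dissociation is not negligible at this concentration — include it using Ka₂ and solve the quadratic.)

First dissociation is complete: [H⁺]₀ = [HSO₄⁻]₀ = C = 0.17 M. Second dissociation HSO₄⁻ ⇌ H⁺ + SO₄²⁻: let x = [SO₄²⁻]. Ka₂ = (C + x)·x / (C − x) = 1.33e-02 → x² + (C + Ka₂)·x − Ka₂·C = 0 → x² + 0.18330·x − 2.261e-03 = 0. x = (−0.18330 + √(0.18330² + 4 × 2.261e-03)) / 2 = 1.1601e-02 M. [H⁺] = C + x = 0.17 + 1.1601e-02 = 1.8160e-01 M. pH = -log(1.8160e-01) = 0.74.

pH = 0.74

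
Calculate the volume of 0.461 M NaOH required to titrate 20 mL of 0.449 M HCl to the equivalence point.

At equivalence: moles acid = moles base. moles HCl = 0.449 × 20/1000 = 0.00898 mol. V_base = moles / 0.461 × 1000 = 19.5 mL.

V_{base} = 19.5 mL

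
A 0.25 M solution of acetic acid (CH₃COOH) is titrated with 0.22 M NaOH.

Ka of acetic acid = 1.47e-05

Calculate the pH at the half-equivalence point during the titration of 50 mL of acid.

At half-equivalence [HA] = [A⁻], so Henderson-Hasselbalch gives pH = pKa = -log(1.47e-05) = 4.83.

pH = pKa = 4.83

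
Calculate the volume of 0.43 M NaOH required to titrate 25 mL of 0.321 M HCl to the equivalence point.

At equivalence: moles acid = moles base. moles HCl = 0.321 × 25/1000 = 0.008025 mol. V_base = moles / 0.43 × 1000 = 18.7 mL.

V_{base} = 18.7 mL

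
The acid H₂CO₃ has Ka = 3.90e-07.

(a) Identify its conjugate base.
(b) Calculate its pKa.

(a) The conjugate base is formed by removing one H⁺ from H₂CO₃, giving HCO₃⁻. (b) pKa = -log(Ka) = -log(3.90e-07) = 6.41.

Conjugate base: HCO₃⁻; pK_a = 6.41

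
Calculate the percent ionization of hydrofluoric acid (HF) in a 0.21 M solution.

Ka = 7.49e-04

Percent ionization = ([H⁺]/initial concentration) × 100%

Using Ka equilibrium: x² + Ka×x - Ka×C = 0. Solving: [H⁺] = 1.2173e-02. Percent = (1.2173e-02/0.21) × 100

Percent ionization = 5.8%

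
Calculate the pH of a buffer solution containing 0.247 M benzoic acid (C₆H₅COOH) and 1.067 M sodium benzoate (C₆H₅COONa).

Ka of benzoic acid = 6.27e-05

pKa = -log(6.27e-05) = 4.20. pH = pKa + log([A⁻]/[HA]) = 4.20 + log(1.067/0.247)

pH = 4.84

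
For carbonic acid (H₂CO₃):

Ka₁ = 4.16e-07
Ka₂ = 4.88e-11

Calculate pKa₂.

pKa₂ = -log(Ka₂) = -log(4.88e-11) = 10.31.

pK_{a2} = 10.31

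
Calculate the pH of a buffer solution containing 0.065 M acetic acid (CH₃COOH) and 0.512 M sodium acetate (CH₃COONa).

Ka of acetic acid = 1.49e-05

pKa = -log(1.49e-05) = 4.83. pH = pKa + log([A⁻]/[HA]) = 4.83 + log(0.512/0.065)

pH = 5.72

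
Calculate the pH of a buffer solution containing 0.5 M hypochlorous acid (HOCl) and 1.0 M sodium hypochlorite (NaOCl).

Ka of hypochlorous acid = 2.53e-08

pKa = -log(2.53e-08) = 7.60. pH = pKa + log([A⁻]/[HA]) = 7.60 + log(1.0/0.5)

pH = 7.90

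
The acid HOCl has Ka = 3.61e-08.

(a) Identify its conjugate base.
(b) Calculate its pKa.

(a) The conjugate base is formed by removing one H⁺ from HOCl, giving OCl⁻. (b) pKa = -log(Ka) = -log(3.61e-08) = 7.44.

Conjugate base: OCl⁻; pK_a = 7.44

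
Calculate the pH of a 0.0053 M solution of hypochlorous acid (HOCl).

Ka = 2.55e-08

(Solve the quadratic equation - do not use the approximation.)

x² + Ka×x - Ka×C = 0. Using quadratic formula: [H⁺] = 1.1613e-05

pH = 4.94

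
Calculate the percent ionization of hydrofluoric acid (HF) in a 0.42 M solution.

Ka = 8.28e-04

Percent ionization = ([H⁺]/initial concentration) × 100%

Using Ka equilibrium: x² + Ka×x - Ka×C = 0. Solving: [H⁺] = 1.8239e-02. Percent = (1.8239e-02/0.42) × 100

Percent ionization = 4.34%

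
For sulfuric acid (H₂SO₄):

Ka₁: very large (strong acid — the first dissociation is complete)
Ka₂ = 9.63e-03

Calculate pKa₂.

pKa₂ = -log(Ka₂) = -log(9.63e-03) = 2.02.

pK_{a2} = 2.02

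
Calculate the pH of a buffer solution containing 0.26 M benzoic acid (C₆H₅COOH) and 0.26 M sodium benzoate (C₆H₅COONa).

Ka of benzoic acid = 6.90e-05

pKa = -log(6.90e-05) = 4.16. pH = pKa + log([A⁻]/[HA]) = 4.16 + log(0.26/0.26)

pH = 4.16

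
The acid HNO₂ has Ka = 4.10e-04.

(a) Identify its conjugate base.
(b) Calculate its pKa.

(a) The conjugate base is formed by removing one H⁺ from HNO₂, giving NO₂⁻. (b) pKa = -log(Ka) = -log(4.10e-04) = 3.39.

Conjugate base: NO₂⁻; pK_a = 3.39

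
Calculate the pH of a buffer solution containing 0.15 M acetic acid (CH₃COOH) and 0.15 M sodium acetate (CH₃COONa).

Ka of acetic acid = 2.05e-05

pKa = -log(2.05e-05) = 4.69. pH = pKa + log([A⁻]/[HA]) = 4.69 + log(0.15/0.15)

pH = 4.69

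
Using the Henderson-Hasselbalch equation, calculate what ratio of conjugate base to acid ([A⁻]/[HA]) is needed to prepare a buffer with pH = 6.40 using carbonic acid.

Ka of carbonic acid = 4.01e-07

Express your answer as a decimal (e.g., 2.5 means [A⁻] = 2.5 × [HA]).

pKa = -log(4.01e-07) = 6.3969. pH = pKa + log([A⁻]/[HA]), so log([A⁻]/[HA]) = pH − pKa = 6.40 − 6.3969 = 0.0031. [A⁻]/[HA] = 10^(0.0031) = 1.01

[A⁻]/[HA] = 1.01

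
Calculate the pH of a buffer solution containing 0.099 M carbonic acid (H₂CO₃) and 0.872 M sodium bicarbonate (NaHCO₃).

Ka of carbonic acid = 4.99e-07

pKa = -log(4.99e-07) = 6.30. pH = pKa + log([A⁻]/[HA]) = 6.30 + log(0.872/0.099)

pH = 7.25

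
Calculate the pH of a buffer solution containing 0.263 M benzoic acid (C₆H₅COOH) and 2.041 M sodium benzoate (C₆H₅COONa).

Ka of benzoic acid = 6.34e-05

pKa = -log(6.34e-05) = 4.20. pH = pKa + log([A⁻]/[HA]) = 4.20 + log(2.041/0.263)

pH = 5.09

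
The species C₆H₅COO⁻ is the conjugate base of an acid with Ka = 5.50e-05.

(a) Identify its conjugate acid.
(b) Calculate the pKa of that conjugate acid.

(a) The conjugate acid is formed by adding one H⁺ to C₆H₅COO⁻, giving C₆H₅COOH. (b) pKa = -log(Ka) = -log(5.50e-05) = 4.26.

Conjugate acid: C₆H₅COOH; pK_a = 4.26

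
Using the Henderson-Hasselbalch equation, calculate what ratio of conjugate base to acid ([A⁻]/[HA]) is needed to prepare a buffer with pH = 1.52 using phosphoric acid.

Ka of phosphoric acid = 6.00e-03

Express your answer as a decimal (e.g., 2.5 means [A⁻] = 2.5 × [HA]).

pKa = -log(6.00e-03) = 2.2218. pH = pKa + log([A⁻]/[HA]), so log([A⁻]/[HA]) = pH − pKa = 1.52 − 2.2218 = -0.7018. [A⁻]/[HA] = 10^(-0.7018) = 0.199

[A⁻]/[HA] = 0.199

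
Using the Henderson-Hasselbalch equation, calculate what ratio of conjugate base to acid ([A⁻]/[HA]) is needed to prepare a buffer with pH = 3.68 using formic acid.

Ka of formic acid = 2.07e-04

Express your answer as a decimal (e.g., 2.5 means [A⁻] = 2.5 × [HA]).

pKa = -log(2.07e-04) = 3.6840. pH = pKa + log([A⁻]/[HA]), so log([A⁻]/[HA]) = pH − pKa = 3.68 − 3.6840 = -0.0040. [A⁻]/[HA] = 10^(-0.0040) = 0.991

[A⁻]/[HA] = 0.991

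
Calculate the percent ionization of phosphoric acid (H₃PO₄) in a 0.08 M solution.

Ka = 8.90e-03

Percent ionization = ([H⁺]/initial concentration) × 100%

Using Ka equilibrium: x² + Ka×x - Ka×C = 0. Solving: [H⁺] = 2.2602e-02. Percent = (2.2602e-02/0.08) × 100

Percent ionization = 28.3%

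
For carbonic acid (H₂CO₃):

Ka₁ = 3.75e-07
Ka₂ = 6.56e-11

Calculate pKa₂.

pKa₂ = -log(Ka₂) = -log(6.56e-11) = 10.18.

pK_{a2} = 10.18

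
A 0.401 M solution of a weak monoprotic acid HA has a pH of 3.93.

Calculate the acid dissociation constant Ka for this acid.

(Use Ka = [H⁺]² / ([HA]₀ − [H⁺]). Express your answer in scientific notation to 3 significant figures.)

[H⁺] = 10^(−pH) = 10^(−3.93) = 1.175e-04 M. For HA ⇌ H⁺ + A⁻, Ka = [H⁺][A⁻]/[HA] = [H⁺]² / ([HA]₀ − [H⁺]) = (1.175e-04)² / (0.401 − 1.175e-04) = 3.44e-08.

K_a = 3.44e-08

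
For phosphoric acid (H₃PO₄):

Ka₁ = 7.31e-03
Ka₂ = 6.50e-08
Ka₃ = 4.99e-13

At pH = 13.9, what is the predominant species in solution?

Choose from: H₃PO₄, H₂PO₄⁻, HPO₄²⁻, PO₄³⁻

pKa₁ = 2.14, pKa₂ = 7.19, pKa₃ = 12.30. For a polyprotic acid the predominant species crosses at each pKa: below pKa_n the protonated form dominates, above it the deprotonated form does. At pH = 13.9, the predominant species is PO₄³⁻.

PO₄³⁻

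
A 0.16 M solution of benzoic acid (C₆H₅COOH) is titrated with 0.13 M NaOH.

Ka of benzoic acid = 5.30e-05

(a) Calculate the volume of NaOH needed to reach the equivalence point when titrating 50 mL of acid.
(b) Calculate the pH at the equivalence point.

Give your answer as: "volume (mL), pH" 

moles acid = 0.16 × 50/1000 = 0.008 mol; V_base = moles/0.13 × 1000 = 61.5 mL. At equivalence only the conjugate base is present: [A⁻] = 0.008/0.112 = 7.1724e-02 M. Kb = Kw/Ka = 1.89e-10; [OH⁻] = √(Kb × [A⁻]) = 3.6787e-06; pOH = 5.43; pH = 14 - pOH = 8.57.

V = 61.5 mL, pH = 8.57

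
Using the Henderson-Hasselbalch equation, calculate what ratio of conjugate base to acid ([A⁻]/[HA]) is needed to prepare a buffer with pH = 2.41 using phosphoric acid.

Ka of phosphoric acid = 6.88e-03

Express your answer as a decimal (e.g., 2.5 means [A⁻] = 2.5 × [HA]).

pKa = -log(6.88e-03) = 2.1624. pH = pKa + log([A⁻]/[HA]), so log([A⁻]/[HA]) = pH − pKa = 2.41 − 2.1624 = 0.2476. [A⁻]/[HA] = 10^(0.2476) = 1.77

[A⁻]/[HA] = 1.77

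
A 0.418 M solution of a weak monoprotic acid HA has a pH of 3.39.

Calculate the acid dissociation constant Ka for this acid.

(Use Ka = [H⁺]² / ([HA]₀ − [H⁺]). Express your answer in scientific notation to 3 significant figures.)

[H⁺] = 10^(−pH) = 10^(−3.39) = 4.074e-04 M. For HA ⇌ H⁺ + A⁻, Ka = [H⁺][A⁻]/[HA] = [H⁺]² / ([HA]₀ − [H⁺]) = (4.074e-04)² / (0.418 − 4.074e-04) = 3.97e-07.

K_a = 3.97e-07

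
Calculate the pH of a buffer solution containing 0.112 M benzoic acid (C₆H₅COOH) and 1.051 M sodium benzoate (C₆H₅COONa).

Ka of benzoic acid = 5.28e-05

pKa = -log(5.28e-05) = 4.28. pH = pKa + log([A⁻]/[HA]) = 4.28 + log(1.051/0.112)

pH = 5.25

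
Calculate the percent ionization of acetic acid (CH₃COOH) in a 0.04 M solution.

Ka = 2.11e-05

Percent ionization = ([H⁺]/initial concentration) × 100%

Using Ka equilibrium: x² + Ka×x - Ka×C = 0. Solving: [H⁺] = 9.0821e-04. Percent = (9.0821e-04/0.04) × 100

Percent ionization = 2.27%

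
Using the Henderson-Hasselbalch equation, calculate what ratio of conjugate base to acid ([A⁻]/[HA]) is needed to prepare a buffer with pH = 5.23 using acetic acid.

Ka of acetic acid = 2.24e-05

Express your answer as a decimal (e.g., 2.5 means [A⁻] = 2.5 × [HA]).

pKa = -log(2.24e-05) = 4.6498. pH = pKa + log([A⁻]/[HA]), so log([A⁻]/[HA]) = pH − pKa = 5.23 − 4.6498 = 0.5802. [A⁻]/[HA] = 10^(0.5802) = 3.80

[A⁻]/[HA] = 3.80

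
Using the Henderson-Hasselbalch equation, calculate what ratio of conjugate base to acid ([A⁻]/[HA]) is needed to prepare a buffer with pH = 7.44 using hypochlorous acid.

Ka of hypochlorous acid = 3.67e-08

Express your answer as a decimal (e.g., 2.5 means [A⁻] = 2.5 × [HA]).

pKa = -log(3.67e-08) = 7.4353. pH = pKa + log([A⁻]/[HA]), so log([A⁻]/[HA]) = pH − pKa = 7.44 − 7.4353 = 0.0047. [A⁻]/[HA] = 10^(0.0047) = 1.01

[A⁻]/[HA] = 1.01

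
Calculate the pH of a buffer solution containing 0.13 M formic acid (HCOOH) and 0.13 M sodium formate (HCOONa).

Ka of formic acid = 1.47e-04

pKa = -log(1.47e-04) = 3.83. pH = pKa + log([A⁻]/[HA]) = 3.83 + log(0.13/0.13)

pH = 3.83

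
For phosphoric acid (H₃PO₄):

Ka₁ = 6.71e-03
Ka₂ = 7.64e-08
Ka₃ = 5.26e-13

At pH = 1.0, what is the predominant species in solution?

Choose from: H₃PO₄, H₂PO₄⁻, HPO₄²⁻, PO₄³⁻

pKa₁ = 2.17, pKa₂ = 7.12, pKa₃ = 12.28. For a polyprotic acid the predominant species crosses at each pKa: below pKa_n the protonated form dominates, above it the deprotonated form does. At pH = 1.0, the predominant species is H₃PO₄.

H₃PO₄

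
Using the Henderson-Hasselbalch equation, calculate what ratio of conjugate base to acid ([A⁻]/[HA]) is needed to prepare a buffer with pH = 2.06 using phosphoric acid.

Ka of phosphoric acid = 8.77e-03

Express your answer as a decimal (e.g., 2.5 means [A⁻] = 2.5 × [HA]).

pKa = -log(8.77e-03) = 2.0570. pH = pKa + log([A⁻]/[HA]), so log([A⁻]/[HA]) = pH − pKa = 2.06 − 2.0570 = 0.0030. [A⁻]/[HA] = 10^(0.0030) = 1.01

[A⁻]/[HA] = 1.01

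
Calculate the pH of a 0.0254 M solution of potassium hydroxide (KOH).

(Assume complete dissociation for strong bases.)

[OH⁻] = 0.0254 M for strong base. pOH = -log[OH⁻] = 1.60, pH = 14 - pOH

pH = 12.40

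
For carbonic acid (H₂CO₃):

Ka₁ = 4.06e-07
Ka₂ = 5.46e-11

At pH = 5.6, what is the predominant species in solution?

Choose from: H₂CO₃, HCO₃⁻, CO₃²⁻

pKa₁ = 6.39, pKa₂ = 10.26. For a polyprotic acid the predominant species crosses at each pKa: below pKa_n the protonated form dominates, above it the deprotonated form does. At pH = 5.6, the predominant species is H₂CO₃.

H₂CO₃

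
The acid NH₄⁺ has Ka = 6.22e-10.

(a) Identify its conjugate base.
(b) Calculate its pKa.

(a) The conjugate base is formed by removing one H⁺ from NH₄⁺, giving NH₃. (b) pKa = -log(Ka) = -log(6.22e-10) = 9.21.

Conjugate base: NH₃; pK_a = 9.21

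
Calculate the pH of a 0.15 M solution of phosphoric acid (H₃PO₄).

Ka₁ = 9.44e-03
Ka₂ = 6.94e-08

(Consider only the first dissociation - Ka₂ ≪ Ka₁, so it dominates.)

First dissociation dominates. From Ka₁ = [H⁺][HA⁻]/[H₂A], x² + Ka₁·x − Ka₁·C = 0 with C = 0.15 M and Ka₁ = 9.44e-03. Solving: [H⁺] = (−Ka₁ + √(Ka₁² + 4·Ka₁·C)) / 2 = 3.3205e-02 M. pH = -log(3.3205e-02) = 1.48.

pH = 1.48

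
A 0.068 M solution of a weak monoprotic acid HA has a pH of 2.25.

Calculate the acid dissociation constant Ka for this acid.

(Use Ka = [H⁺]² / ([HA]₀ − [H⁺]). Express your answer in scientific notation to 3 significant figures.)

[H⁺] = 10^(−pH) = 10^(−2.25) = 5.623e-03 M. For HA ⇌ H⁺ + A⁻, Ka = [H⁺][A⁻]/[HA] = [H⁺]² / ([HA]₀ − [H⁺]) = (5.623e-03)² / (0.068 − 5.623e-03) = 5.07e-04.

K_a = 5.07e-04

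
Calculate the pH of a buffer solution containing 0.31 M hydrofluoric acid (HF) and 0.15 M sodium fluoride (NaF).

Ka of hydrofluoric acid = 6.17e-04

pKa = -log(6.17e-04) = 3.21. pH = pKa + log([A⁻]/[HA]) = 3.21 + log(0.15/0.31)

pH = 2.89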